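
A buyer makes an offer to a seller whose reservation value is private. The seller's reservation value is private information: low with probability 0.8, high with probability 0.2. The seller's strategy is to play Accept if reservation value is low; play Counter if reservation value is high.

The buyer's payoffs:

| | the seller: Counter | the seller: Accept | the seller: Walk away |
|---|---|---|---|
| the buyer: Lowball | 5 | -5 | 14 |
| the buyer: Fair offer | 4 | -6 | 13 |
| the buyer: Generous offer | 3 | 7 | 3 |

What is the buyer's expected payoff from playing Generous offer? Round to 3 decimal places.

6.200

Take the expectation over the seller's reservation value, weighting each type's action by its prior probability.
E[Generous offer] = 0.8·7 + 0.2·3 = 5.6 + 0.6 = 6.2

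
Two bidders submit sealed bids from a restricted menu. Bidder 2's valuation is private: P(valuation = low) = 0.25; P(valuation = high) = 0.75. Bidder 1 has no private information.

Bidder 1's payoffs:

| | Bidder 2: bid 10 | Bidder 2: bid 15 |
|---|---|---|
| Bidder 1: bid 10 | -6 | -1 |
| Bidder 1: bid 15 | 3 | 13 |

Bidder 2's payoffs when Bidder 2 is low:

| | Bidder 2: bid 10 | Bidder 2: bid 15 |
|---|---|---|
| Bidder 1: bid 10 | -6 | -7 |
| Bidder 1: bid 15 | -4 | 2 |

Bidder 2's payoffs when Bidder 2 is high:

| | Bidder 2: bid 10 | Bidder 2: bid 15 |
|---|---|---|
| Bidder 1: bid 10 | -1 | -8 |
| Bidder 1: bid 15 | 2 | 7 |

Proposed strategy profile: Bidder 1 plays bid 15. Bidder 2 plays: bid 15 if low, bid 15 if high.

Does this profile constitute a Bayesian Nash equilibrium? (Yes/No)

Yes

Bidder 1 plays bid 15: E[bid 15] = 0.25·(13) + 0.75·(13) = 13; E[bid 10] = -1. Best-responding. ✓
Bidder 2 (valuation low), facing bid 15: bid 10 gives -4, bid 15 gives 2. Proposed bid 15 is best. ✓
Bidder 2 (valuation high), facing bid 15: bid 10 gives 2, bid 15 gives 7. Proposed bid 15 is best. ✓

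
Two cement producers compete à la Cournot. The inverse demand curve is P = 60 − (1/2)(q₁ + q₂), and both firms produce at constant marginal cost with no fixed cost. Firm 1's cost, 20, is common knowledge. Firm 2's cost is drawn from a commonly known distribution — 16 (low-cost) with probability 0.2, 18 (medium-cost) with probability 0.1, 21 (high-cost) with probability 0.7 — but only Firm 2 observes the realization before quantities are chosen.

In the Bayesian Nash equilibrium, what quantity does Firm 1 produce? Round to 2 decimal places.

Type-c best response for Firm 2: q₂(c) = (60 − c) − q₁/2.
Firm 1 maximizes expected profit; its first-order condition is 60 − q₁ − (1/2)E[q₂] − 20 = 0.
Substituting E[q₂] and solving: E[c₂] = 19.7, so q₁ = (60 − 2·20 + 19.7)/(3/2) = 26.4667.

26.47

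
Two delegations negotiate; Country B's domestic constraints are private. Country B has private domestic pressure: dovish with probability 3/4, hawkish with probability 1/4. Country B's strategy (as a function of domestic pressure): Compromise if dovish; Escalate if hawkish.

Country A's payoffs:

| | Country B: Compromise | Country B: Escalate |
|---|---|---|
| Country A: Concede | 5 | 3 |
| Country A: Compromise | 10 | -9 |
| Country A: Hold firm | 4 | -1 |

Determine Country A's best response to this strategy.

Compromise

Compute Country A's expected payoff for each action, taking the expectation over Country B's type.
E[Concede] = 3/4·(5) + 1/4·(3) = 9/2
E[Compromise] = 3/4·(10) + 1/4·(-9) = 21/4
E[Hold firm] = 3/4·(4) + 1/4·(-1) = 11/4
Best response: Compromise (21/4 is the largest).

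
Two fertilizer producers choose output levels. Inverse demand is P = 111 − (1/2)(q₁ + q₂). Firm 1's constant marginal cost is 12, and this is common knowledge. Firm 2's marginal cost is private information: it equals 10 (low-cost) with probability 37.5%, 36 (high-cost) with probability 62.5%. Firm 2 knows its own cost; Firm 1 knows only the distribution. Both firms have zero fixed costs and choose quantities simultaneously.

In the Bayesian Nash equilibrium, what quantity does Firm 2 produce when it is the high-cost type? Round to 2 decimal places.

37.25

Type-c best response for Firm 2: q₂(c) = (111 − c) − q₁/2.
Firm 1 maximizes expected profit; its first-order condition is 111 − q₁ − (1/2)E[q₂] − 12 = 0.
Substituting E[q₂] and solving: E[c₂] = 26.25, so q₁ = (111 − 2·12 + 26.25)/(3/2) = 75.5.
q₂(high-cost) = (111 − 36 − (1/2)·75.5) = 37.25.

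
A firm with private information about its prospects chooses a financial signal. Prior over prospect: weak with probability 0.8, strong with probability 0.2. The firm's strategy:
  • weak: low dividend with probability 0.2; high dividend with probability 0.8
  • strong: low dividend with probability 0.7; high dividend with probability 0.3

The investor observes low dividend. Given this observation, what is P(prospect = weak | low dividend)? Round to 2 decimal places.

0.53

P(low dividend) = 0.8·0.2 + 0.2·0.7 = 0.3
P(weak | low dividend) = (0.8·0.2) / 0.3 = 0.16 / 0.3 = 0.533333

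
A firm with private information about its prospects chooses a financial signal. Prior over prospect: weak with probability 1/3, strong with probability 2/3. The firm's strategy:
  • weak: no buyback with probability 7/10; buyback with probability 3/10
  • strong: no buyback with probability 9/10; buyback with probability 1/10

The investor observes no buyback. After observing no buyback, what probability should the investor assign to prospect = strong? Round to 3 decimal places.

P(no buyback) = (1/3)·(7/10) + (2/3)·(9/10) = 5/6
P(strong | no buyback) = ((2/3)·(9/10)) / (5/6) = (3/5) / (5/6) = 18/25

0.720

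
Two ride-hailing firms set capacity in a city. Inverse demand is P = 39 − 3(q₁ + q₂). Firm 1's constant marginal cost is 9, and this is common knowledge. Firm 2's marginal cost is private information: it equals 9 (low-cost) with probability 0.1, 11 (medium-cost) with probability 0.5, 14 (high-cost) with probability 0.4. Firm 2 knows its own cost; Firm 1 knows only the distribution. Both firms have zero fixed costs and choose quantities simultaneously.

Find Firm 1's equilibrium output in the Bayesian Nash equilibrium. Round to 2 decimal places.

Type-c best response for Firm 2: q₂(c) = (39 − c)/6 − q₁/2.
Firm 1 maximizes expected profit; its first-order condition is 39 − 6q₁ − 3E[q₂] − 9 = 0.
Substituting E[q₂] and solving: E[c₂] = 12, so q₁ = (39 − 2·9 + 12)/9 = 3.66667.

3.67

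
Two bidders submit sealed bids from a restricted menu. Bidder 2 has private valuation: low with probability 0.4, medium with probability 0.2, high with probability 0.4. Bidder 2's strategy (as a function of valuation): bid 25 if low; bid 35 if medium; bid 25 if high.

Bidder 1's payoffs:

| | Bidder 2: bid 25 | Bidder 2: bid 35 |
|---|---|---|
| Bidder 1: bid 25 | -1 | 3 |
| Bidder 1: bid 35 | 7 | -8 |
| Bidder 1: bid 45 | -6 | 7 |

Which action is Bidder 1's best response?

bid 35

Compute Bidder 1's expected payoff for each action, taking the expectation over Bidder 2's type.
E[bid 25] = 0.4·(-1) + 0.2·(3) + 0.4·(-1) = -0.2
E[bid 35] = 0.4·(7) + 0.2·(-8) + 0.4·(7) = 4
E[bid 45] = 0.4·(-6) + 0.2·(7) + 0.4·(-6) = -3.4
Best response: bid 35 (4 is the largest).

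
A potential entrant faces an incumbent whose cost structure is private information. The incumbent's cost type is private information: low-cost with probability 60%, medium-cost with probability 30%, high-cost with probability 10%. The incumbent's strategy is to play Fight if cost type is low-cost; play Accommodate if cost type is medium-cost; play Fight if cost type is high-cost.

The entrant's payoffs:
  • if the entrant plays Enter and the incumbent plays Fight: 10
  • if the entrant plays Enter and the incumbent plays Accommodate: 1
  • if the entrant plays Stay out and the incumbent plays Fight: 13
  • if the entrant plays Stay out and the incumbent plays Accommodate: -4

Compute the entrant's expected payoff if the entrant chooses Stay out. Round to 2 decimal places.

7.90

E[Stay out] = 0.6·13 + 0.3·(-4) + 0.1·13 = 7.8 + (-1.2) + 1.3 = 7.9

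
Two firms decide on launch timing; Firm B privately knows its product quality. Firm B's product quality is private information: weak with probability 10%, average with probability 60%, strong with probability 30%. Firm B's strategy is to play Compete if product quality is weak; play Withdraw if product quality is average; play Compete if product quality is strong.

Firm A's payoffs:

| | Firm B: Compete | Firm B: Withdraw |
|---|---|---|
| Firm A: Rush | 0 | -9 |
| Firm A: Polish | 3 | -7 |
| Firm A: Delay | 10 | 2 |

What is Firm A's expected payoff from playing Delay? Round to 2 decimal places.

E[Delay] = 0.1·10 + 0.6·2 + 0.3·10 = 1 + 1.2 + 3 = 5.2

5.20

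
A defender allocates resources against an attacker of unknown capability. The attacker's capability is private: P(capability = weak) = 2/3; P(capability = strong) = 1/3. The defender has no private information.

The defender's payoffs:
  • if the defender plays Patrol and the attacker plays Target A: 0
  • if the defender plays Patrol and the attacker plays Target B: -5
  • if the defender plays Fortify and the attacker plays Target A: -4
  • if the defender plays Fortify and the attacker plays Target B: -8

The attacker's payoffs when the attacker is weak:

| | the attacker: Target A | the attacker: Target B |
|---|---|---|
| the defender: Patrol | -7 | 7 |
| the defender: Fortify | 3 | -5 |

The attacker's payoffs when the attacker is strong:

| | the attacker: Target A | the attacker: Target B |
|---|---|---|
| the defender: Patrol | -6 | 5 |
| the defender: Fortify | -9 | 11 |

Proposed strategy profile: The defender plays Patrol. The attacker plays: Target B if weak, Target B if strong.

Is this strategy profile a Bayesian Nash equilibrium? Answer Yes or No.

Yes

A profile is a BNE iff every type of every player is best-responding given beliefs about the other side.
The defender plays Patrol: E[Patrol] = 2/3·(-5) + 1/3·(-5) = -5; E[Fortify] = -8. Best-responding. ✓
The attacker (capability weak), facing Patrol: Target A gives -7, Target B gives 7. Proposed Target B is best. ✓
The attacker (capability strong), facing Patrol: Target A gives -6, Target B gives 5. Proposed Target B is best. ✓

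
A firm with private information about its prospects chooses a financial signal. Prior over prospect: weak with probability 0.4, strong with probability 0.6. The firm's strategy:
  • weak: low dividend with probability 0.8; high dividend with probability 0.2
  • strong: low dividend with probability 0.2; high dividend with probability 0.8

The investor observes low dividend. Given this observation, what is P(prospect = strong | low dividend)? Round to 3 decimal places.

P(low dividend) = 0.4·0.8 + 0.6·0.2 = 0.44
P(strong | low dividend) = (0.6·0.2) / 0.44 = 0.12 / 0.44 = 0.272727

0.273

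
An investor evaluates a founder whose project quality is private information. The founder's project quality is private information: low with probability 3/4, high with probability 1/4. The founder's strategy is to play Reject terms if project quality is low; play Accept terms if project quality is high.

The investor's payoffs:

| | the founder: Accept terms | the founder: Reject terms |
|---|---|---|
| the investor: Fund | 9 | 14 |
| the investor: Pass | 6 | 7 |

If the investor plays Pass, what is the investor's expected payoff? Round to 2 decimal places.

6.75

E[Pass] = 3/4·7 + 1/4·6 = 21/4 + 3/2 = 27/4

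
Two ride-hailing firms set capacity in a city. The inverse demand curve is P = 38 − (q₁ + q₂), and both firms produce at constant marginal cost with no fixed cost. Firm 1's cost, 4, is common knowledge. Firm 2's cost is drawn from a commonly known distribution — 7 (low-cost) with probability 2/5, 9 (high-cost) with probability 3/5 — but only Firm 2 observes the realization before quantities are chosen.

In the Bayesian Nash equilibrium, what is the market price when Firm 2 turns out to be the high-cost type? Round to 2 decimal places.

17.13

Type-c best response for Firm 2: q₂(c) = (38 − c)/2 − q₁/2.
Firm 1 maximizes expected profit; its first-order condition is 38 − 2q₁ − E[q₂] − 4 = 0.
Substituting E[q₂] and solving: E[c₂] = 8.2, so q₁ = (38 − 2·4 + 8.2)/3 = 12.7333.
q₂(high-cost) = 8.13333, so P = 38 − (12.7333 + 8.13333) = 17.1333.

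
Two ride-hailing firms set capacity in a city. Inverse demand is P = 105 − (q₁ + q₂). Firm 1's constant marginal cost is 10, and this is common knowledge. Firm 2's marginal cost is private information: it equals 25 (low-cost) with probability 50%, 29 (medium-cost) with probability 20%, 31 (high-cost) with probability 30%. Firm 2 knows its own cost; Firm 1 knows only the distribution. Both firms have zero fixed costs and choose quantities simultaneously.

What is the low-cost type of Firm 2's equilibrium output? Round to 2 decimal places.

Type-c best response for Firm 2: q₂(c) = (105 − c)/2 − q₁/2.
Firm 1 maximizes expected profit; its first-order condition is 105 − 2q₁ − E[q₂] − 10 = 0.
Substituting E[q₂] and solving: E[c₂] = 27.6, so q₁ = (105 − 2·10 + 27.6)/3 = 37.5333.
q₂(low-cost) = (105 − 25 − 37.5333)/2 = 21.2333.

21.23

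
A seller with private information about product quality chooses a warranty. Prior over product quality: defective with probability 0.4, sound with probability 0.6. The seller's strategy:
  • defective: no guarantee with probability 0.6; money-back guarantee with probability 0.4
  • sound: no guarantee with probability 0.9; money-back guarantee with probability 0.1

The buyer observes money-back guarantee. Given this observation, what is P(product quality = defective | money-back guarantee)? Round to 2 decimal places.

0.73

P(money-back guarantee) = 0.4·0.4 + 0.6·0.1 = 0.22
P(defective | money-back guarantee) = (0.4·0.4) / 0.22 = 0.16 / 0.22 = 0.727273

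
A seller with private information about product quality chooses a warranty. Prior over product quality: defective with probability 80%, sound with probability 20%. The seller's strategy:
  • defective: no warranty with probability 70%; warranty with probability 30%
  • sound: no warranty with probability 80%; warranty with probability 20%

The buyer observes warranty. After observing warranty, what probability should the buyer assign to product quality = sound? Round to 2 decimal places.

0.14

P(warranty) = 0.8·0.3 + 0.2·0.2 = 0.28
P(sound | warranty) = (0.2·0.2) / 0.28 = 0.04 / 0.28 = 0.142857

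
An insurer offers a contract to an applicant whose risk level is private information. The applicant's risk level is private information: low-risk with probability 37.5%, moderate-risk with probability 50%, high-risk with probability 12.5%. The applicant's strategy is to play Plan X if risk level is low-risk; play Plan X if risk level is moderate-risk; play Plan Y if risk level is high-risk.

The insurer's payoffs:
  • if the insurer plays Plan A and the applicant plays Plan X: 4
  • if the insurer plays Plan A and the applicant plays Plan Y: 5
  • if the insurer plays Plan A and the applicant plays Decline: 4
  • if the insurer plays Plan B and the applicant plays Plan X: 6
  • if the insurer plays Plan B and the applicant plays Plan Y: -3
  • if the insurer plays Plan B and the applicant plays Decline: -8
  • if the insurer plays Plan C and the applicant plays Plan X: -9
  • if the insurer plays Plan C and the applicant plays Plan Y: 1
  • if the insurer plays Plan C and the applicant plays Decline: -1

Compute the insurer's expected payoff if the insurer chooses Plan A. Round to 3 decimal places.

4.125

Take the expectation over the applicant's risk level, weighting each type's action by its prior probability.
E[Plan A] = 0.375·4 + 0.5·4 + 0.125·5 = 1.5 + 2 + 0.625 = 4.125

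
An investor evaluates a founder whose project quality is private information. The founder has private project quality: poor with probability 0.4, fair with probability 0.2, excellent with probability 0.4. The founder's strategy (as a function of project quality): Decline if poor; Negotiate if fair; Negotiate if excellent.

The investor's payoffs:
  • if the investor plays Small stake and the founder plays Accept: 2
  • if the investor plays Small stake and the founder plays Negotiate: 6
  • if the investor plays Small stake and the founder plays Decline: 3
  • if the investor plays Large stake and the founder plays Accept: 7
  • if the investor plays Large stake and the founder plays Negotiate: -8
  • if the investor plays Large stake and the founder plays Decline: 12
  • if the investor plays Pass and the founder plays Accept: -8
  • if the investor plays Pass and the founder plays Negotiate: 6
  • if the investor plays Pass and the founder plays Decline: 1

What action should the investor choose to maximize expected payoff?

E[Small stake] = 0.4·(3) + 0.2·(6) + 0.4·(6) = 4.8
E[Large stake] = 0.4·(12) + 0.2·(-8) + 0.4·(-8) = 0
E[Pass] = 0.4·(1) + 0.2·(6) + 0.4·(6) = 4
Best response: Small stake (4.8 is the largest).

Small stake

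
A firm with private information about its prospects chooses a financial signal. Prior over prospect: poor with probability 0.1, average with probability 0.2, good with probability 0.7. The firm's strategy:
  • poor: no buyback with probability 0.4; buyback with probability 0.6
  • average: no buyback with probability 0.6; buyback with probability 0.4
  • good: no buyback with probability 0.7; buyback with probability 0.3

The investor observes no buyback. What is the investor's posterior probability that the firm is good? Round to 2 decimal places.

P(no buyback) = 0.1·0.4 + 0.2·0.6 + 0.7·0.7 = 0.65
P(good | no buyback) = (0.7·0.7) / 0.65 = 0.49 / 0.65 = 0.753846

0.75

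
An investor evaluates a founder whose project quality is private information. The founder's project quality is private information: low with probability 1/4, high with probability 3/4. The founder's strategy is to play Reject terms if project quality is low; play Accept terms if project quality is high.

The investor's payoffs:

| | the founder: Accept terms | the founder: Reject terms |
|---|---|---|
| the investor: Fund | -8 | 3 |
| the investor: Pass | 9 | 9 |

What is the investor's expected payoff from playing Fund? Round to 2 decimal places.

E[Fund] = 1/4·3 + 3/4·(-8) = 3/4 + (-6) = -21/4

-5.25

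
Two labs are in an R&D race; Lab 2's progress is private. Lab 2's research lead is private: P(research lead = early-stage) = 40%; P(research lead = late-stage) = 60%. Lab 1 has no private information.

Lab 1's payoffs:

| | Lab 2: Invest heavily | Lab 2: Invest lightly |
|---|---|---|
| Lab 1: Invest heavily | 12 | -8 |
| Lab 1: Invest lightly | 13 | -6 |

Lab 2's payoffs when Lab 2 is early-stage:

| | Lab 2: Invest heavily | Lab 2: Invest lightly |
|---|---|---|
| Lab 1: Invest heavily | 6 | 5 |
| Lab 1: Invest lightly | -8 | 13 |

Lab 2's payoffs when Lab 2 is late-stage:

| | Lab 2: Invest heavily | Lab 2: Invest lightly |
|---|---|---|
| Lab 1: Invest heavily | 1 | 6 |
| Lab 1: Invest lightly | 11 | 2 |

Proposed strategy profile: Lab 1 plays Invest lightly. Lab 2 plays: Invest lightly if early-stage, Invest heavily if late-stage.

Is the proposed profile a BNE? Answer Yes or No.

Yes

A profile is a BNE iff every type of every player is best-responding given beliefs about the other side.
Lab 1 plays Invest lightly: E[Invest lightly] = 0.4·(-6) + 0.6·(13) = 5.4; E[Invest heavily] = 4. Best-responding. ✓
Lab 2 (research lead early-stage), facing Invest lightly: Invest heavily gives -8, Invest lightly gives 13. Proposed Invest lightly is best. ✓
Lab 2 (research lead late-stage), facing Invest lightly: Invest heavily gives 11, Invest lightly gives 2. Proposed Invest heavily is best. ✓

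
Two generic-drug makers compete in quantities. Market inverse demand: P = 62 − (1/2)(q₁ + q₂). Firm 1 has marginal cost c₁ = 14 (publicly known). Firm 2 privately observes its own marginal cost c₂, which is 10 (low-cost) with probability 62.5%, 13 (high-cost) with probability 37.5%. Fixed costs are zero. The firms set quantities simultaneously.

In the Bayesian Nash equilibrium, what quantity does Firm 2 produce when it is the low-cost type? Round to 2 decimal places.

Type-c best response for Firm 2: q₂(c) = (62 − c) − q₁/2.
Firm 1 maximizes expected profit; its first-order condition is 62 − q₁ − (1/2)E[q₂] − 14 = 0.
Substituting E[q₂] and solving: E[c₂] = 11.125, so q₁ = (62 − 2·14 + 11.125)/(3/2) = 30.0833.
q₂(low-cost) = (62 − 10 − (1/2)·30.0833) = 36.9583.

36.96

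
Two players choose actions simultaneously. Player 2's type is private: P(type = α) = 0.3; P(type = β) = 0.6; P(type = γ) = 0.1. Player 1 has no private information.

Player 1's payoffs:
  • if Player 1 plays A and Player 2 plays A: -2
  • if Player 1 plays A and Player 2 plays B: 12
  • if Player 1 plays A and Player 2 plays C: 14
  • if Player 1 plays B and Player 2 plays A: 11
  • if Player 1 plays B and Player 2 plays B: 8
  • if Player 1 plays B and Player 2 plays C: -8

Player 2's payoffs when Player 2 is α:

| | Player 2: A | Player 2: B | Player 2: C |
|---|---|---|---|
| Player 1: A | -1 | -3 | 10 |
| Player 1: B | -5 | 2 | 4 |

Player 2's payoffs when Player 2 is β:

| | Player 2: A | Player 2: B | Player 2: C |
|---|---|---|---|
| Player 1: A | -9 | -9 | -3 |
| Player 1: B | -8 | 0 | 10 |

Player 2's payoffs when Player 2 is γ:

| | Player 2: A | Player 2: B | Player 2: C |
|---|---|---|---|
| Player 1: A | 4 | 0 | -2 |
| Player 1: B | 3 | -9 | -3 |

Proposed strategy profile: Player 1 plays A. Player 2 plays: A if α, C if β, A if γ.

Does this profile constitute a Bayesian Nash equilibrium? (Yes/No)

No

Player 1 plays A: E[A] = 0.3·(-2) + 0.6·(14) + 0.1·(-2) = 7.6; E[B] = -0.4. Best-responding. ✓
Player 2 (type α), facing A: A gives -1, B gives -3, C gives 10. Proposed A is not best — profitable deviation exists. ✗
Player 2 (type β), facing A: A gives -9, B gives -9, C gives -3. Proposed C is best. ✓
Player 2 (type γ), facing A: A gives 4, B gives 0, C gives -2. Proposed A is best. ✓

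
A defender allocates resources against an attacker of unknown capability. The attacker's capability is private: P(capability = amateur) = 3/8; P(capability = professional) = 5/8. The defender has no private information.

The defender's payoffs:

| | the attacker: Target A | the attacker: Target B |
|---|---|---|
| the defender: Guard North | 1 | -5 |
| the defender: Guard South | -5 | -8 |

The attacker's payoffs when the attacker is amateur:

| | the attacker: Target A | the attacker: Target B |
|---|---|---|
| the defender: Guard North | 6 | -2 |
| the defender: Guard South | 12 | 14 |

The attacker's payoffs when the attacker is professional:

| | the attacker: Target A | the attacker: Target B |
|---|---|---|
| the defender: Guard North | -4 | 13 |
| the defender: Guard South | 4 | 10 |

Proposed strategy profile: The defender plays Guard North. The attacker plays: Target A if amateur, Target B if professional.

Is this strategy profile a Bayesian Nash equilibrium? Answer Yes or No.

The defender plays Guard North: E[Guard North] = 3/8·(1) + 5/8·(-5) = -11/4; E[Guard South] = -55/8. Best-responding. ✓
The attacker (capability amateur), facing Guard North: Target A gives 6, Target B gives -2. Proposed Target A is best. ✓
The attacker (capability professional), facing Guard North: Target A gives -4, Target B gives 13. Proposed Target B is best. ✓

Yes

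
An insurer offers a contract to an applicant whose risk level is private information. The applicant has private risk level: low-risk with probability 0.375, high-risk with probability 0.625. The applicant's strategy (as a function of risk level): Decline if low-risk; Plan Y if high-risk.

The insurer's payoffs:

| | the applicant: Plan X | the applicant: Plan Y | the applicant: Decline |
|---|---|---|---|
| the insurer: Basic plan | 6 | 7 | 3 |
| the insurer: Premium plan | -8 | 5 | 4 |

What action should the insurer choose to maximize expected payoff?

E[Basic plan] = 0.375·(3) + 0.625·(7) = 5.5
E[Premium plan] = 0.375·(4) + 0.625·(5) = 4.625
Best response: Basic plan (5.5 is the largest).

Basic plan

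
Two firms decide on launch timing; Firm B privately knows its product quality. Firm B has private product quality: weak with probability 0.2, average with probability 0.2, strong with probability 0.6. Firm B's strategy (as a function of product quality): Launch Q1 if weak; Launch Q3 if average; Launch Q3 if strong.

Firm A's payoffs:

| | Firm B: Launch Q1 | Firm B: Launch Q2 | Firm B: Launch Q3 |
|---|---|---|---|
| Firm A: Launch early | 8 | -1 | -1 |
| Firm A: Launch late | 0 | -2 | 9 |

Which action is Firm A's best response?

E[Launch early] = 0.2·(8) + 0.2·(-1) + 0.6·(-1) = 0.8
E[Launch late] = 0.2·(0) + 0.2·(9) + 0.6·(9) = 7.2
Best response: Launch late (7.2 is the largest).

Launch late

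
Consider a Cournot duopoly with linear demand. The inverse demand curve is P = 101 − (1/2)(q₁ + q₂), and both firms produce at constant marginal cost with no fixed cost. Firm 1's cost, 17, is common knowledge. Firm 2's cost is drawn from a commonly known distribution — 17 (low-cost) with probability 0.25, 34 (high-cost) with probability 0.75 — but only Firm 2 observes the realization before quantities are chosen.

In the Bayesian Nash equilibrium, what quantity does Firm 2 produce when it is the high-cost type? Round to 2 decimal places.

Type-c best response for Firm 2: q₂(c) = (101 − c) − q₁/2.
Firm 1 maximizes expected profit; its first-order condition is 101 − q₁ − (1/2)E[q₂] − 17 = 0.
Substituting E[q₂] and solving: E[c₂] = 29.75, so q₁ = (101 − 2·17 + 29.75)/(3/2) = 64.5.
q₂(high-cost) = (101 − 34 − (1/2)·64.5) = 34.75.

34.75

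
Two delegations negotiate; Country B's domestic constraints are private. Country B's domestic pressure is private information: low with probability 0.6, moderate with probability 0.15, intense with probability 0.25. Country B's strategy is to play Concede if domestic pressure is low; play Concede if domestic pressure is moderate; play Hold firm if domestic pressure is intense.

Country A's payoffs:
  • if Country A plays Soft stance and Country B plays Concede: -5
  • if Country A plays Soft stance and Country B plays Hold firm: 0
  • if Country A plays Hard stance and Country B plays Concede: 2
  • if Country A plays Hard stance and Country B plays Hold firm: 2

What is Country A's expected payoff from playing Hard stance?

E[Hard stance] = 0.6·2 + 0.15·2 + 0.25·2 = 1.2 + 0.3 + 0.5 = 2

2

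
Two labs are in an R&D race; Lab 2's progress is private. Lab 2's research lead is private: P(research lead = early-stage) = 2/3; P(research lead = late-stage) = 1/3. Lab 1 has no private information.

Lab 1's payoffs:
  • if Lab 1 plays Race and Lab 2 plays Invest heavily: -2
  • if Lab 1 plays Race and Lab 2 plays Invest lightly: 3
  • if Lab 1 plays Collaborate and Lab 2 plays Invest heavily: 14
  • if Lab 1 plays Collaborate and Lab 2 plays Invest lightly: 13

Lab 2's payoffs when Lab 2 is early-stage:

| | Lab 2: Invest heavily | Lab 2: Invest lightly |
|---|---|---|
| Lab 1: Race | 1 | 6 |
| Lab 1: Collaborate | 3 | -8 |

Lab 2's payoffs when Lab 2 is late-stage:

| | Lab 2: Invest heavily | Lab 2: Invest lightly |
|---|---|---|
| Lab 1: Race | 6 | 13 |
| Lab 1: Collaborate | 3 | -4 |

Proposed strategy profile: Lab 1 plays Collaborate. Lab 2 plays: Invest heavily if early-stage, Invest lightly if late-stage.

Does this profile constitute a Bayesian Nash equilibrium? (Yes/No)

No

Lab 1 plays Collaborate: E[Collaborate] = 2/3·(14) + 1/3·(13) = 41/3; E[Race] = -1/3. Best-responding. ✓
Lab 2 (research lead early-stage), facing Collaborate: Invest heavily gives 3, Invest lightly gives -8. Proposed Invest heavily is best. ✓
Lab 2 (research lead late-stage), facing Collaborate: Invest heavily gives 3, Invest lightly gives -4. Proposed Invest lightly is not best — profitable deviation exists. ✗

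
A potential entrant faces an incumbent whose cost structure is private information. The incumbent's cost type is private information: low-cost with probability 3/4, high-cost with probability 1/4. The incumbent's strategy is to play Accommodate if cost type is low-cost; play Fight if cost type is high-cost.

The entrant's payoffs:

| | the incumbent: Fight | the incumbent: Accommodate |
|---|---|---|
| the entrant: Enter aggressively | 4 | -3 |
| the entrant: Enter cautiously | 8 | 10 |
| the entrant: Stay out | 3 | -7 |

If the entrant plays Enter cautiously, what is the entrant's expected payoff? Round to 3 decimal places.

9.500

Take the expectation over the incumbent's cost type, weighting each type's action by its prior probability.
E[Enter cautiously] = 3/4·10 + 1/4·8 = 15/2 + 2 = 19/2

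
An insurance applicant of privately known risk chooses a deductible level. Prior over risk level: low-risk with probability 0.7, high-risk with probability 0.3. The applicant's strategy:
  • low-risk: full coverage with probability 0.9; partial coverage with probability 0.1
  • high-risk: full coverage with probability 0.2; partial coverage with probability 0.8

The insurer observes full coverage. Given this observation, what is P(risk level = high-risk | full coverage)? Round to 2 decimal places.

0.09

Apply Bayes' rule using the sender's strategy as the likelihood.
P(full coverage) = 0.7·0.9 + 0.3·0.2 = 0.69
P(high-risk | full coverage) = (0.3·0.2) / 0.69 = 0.06 / 0.69 = 0.0869565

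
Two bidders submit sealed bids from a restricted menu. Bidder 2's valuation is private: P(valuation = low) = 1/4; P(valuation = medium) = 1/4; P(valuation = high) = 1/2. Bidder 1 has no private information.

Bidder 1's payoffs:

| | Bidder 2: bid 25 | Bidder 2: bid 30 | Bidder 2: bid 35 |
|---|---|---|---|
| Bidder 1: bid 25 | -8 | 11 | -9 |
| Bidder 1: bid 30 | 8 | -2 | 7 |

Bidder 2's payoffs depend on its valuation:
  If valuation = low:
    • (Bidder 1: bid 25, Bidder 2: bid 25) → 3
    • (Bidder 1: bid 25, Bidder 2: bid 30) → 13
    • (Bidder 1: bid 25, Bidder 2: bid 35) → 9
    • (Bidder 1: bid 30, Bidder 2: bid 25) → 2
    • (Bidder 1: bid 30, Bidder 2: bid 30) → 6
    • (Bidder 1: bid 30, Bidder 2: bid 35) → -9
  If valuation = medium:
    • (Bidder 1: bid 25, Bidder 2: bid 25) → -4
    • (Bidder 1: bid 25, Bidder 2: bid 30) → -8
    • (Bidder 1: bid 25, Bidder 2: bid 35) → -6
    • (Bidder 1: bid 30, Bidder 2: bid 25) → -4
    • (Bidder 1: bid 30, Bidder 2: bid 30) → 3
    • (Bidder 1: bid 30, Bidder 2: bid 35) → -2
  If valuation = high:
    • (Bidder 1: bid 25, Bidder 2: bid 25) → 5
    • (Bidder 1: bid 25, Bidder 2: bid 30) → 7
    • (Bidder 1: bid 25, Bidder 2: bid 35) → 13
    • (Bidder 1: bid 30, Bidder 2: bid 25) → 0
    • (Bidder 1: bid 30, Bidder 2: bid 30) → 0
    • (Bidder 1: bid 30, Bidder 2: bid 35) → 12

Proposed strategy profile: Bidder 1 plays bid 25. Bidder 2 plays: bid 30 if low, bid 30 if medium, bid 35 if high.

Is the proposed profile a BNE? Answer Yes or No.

No

Bidder 1 plays bid 25: E[bid 25] = 1/4·(11) + 1/4·(11) + 1/2·(-9) = 1; E[bid 30] = 5/2. Not best-responding. ✗
Bidder 2 (valuation low), facing bid 25: bid 25 gives 3, bid 30 gives 13, bid 35 gives 9. Proposed bid 30 is best. ✓
Bidder 2 (valuation medium), facing bid 25: bid 25 gives -4, bid 30 gives -8, bid 35 gives -6. Proposed bid 30 is not best — profitable deviation exists. ✗
Bidder 2 (valuation high), facing bid 25: bid 25 gives 5, bid 30 gives 7, bid 35 gives 13. Proposed bid 35 is best. ✓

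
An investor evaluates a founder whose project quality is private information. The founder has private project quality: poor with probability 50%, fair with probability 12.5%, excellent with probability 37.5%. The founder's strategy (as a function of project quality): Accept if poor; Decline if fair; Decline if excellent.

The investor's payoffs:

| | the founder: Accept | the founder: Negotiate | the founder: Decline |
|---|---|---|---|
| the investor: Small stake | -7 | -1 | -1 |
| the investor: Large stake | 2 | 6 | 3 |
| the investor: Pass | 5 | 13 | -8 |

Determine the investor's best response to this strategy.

E[Small stake] = 0.5·(-7) + 0.125·(-1) + 0.375·(-1) = -4
E[Large stake] = 0.5·(2) + 0.125·(3) + 0.375·(3) = 2.5
E[Pass] = 0.5·(5) + 0.125·(-8) + 0.375·(-8) = -1.5
Best response: Large stake (2.5 is the largest).

Large stake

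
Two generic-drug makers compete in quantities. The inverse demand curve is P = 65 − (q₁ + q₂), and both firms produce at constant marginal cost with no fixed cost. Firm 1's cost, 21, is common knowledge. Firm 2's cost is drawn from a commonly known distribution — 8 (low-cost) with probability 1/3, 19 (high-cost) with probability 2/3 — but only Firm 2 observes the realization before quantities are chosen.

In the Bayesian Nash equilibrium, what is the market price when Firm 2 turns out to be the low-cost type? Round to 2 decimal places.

30.11

Type-c best response for Firm 2: q₂(c) = (65 − c)/2 − q₁/2.
Firm 1 maximizes expected profit; its first-order condition is 65 − 2q₁ − E[q₂] − 21 = 0.
Substituting E[q₂] and solving: E[c₂] = 15.3333, so q₁ = (65 − 2·21 + 15.3333)/3 = 12.7778.
q₂(low-cost) = 22.1111, so P = 65 − (12.7778 + 22.1111) = 30.1111.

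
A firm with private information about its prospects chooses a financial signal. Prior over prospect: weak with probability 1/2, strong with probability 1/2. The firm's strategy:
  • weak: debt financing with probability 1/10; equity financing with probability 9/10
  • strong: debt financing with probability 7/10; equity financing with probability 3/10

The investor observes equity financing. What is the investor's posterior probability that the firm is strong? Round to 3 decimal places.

Apply Bayes' rule using the sender's strategy as the likelihood.
P(equity financing) = (1/2)·(9/10) + (1/2)·(3/10) = 3/5
P(strong | equity financing) = ((1/2)·(3/10)) / (3/5) = (3/20) / (3/5) = 1/4

0.250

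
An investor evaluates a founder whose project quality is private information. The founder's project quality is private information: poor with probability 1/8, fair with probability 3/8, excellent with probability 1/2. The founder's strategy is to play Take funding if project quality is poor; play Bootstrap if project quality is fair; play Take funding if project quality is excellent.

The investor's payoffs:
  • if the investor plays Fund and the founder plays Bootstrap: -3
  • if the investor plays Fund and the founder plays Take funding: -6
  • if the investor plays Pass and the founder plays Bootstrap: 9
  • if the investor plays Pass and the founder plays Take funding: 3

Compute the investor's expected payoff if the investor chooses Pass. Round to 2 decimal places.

5.25

E[Pass] = 1/8·3 + 3/8·9 + 1/2·3 = 3/8 + 27/8 + 3/2 = 21/4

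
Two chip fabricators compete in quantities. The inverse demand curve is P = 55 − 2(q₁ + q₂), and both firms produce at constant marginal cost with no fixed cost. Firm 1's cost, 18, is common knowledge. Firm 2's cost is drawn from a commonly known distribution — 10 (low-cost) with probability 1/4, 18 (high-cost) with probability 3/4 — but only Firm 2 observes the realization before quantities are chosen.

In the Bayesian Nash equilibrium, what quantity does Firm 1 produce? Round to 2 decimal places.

Firm 2 with cost c maximizes (55 − 2(q₁+q₂) − c)·q₂, giving q₂(c) = (55 − c − 2q₁)/4.
E[c₂] = 1/4·10 + 3/4·18 = 16
Firm 1's FOC against E[q₂] yields q₁ = (55 − 2·18 + E[c₂])/6 = (55 − 36 + 16)/6 = 5.83333.

5.83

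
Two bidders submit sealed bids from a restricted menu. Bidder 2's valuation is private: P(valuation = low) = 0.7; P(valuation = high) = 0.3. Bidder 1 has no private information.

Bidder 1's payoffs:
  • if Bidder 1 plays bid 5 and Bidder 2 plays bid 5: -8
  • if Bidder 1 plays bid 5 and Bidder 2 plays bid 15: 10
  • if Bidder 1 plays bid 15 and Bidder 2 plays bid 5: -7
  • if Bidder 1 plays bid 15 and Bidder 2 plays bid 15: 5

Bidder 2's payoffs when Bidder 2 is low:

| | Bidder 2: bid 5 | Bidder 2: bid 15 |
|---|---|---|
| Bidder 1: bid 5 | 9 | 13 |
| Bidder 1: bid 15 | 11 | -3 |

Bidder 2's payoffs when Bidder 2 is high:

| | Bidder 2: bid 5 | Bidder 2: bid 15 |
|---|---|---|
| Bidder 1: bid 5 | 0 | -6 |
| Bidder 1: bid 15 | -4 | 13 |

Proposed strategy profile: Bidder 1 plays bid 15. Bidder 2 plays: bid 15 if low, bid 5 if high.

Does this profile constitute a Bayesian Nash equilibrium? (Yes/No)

No

Bidder 1 plays bid 15: E[bid 15] = 0.7·(5) + 0.3·(-7) = 1.4; E[bid 5] = 4.6. Not best-responding. ✗
Bidder 2 (valuation low), facing bid 15: bid 5 gives 11, bid 15 gives -3. Proposed bid 15 is not best — profitable deviation exists. ✗
Bidder 2 (valuation high), facing bid 15: bid 5 gives -4, bid 15 gives 13. Proposed bid 5 is not best — profitable deviation exists. ✗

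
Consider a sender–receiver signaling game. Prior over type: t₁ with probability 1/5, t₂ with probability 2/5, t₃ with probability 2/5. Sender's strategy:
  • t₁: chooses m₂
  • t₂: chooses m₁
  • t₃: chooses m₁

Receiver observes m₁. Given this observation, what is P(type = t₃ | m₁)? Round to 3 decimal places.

0.500

P(m₁) = (1/5)·0 + (2/5)·1 + (2/5)·1 = 4/5
P(t₃ | m₁) = ((2/5)·1) / (4/5) = (2/5) / (4/5) = 1/2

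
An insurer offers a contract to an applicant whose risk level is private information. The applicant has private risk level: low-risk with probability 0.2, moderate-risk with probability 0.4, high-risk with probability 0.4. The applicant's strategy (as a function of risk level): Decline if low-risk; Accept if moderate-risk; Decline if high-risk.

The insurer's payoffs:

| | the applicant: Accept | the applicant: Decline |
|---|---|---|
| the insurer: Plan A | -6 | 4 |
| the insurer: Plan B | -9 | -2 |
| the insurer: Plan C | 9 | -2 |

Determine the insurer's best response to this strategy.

Compute the insurer's expected payoff for each action, taking the expectation over the applicant's type.
E[Plan A] = 0.2·(4) + 0.4·(-6) + 0.4·(4) = 0
E[Plan B] = 0.2·(-2) + 0.4·(-9) + 0.4·(-2) = -4.8
E[Plan C] = 0.2·(-2) + 0.4·(9) + 0.4·(-2) = 2.4
Best response: Plan C (2.4 is the largest).

Plan C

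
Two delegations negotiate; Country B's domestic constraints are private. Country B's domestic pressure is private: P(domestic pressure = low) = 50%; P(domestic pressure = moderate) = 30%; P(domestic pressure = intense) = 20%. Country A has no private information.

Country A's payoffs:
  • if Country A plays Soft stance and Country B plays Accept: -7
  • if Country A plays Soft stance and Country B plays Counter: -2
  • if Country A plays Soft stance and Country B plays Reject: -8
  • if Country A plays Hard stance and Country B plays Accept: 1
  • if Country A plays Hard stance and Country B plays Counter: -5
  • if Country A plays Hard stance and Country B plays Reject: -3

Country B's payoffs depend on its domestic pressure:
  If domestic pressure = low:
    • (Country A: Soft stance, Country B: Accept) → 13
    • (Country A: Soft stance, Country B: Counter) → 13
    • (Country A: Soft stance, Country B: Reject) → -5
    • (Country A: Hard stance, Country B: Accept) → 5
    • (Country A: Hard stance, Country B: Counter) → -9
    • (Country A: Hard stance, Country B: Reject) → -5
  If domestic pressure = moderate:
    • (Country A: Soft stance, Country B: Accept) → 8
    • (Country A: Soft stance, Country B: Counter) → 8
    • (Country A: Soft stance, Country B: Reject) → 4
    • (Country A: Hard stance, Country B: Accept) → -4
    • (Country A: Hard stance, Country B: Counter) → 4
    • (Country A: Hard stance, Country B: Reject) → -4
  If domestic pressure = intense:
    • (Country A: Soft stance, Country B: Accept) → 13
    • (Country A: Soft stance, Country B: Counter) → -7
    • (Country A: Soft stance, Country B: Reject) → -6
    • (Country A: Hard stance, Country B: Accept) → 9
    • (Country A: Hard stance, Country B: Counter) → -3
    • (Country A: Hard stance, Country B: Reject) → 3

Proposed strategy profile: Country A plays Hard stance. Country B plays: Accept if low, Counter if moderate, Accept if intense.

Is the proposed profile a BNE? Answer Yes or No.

Yes

Country A plays Hard stance: E[Hard stance] = 0.5·(1) + 0.3·(-5) + 0.2·(1) = -0.8; E[Soft stance] = -5.5. Best-responding. ✓
Country B (domestic pressure low), facing Hard stance: Accept gives 5, Counter gives -9, Reject gives -5. Proposed Accept is best. ✓
Country B (domestic pressure moderate), facing Hard stance: Accept gives -4, Counter gives 4, Reject gives -4. Proposed Counter is best. ✓
Country B (domestic pressure intense), facing Hard stance: Accept gives 9, Counter gives -3, Reject gives 3. Proposed Accept is best. ✓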